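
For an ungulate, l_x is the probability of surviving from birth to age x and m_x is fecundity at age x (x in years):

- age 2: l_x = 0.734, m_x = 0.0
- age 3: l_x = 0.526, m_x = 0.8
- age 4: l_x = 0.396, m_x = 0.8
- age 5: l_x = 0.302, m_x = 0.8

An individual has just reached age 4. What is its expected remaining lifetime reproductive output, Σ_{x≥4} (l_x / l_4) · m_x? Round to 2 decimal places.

l_4 = 0.396. Conditional survival from age 4 to x is l_x / l_4.
  x=4: (0.396/0.396) × 0.8 = 0.8000
  x=5: (0.302/0.396) × 0.8 = 0.6101
Sum = 0.8000 + 0.6101 = 1.4101

1.41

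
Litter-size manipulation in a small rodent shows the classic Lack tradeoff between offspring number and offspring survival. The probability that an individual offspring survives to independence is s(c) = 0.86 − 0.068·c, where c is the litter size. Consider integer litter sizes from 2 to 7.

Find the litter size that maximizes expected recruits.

Expected recruits = c × s(c):
  c=2: 2 × 0.724 = 1.448
  c=3: 3 × 0.656 = 1.968
  c=4: 4 × 0.588 = 2.352
  c=5: 5 × 0.520 = 2.600
  c=6: 6 × 0.452 = 2.712
  c=7: 7 × 0.384 = 2.688
Maximum at c = 6 (2.712 recruits).

6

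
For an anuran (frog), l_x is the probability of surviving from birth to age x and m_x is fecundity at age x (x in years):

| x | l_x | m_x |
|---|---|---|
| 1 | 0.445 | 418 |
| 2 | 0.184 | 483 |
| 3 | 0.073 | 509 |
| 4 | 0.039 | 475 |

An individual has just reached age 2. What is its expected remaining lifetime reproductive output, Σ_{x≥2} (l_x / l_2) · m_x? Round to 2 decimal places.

l_2 = 0.184. Conditional survival from age 2 to x is l_x / l_2.
  x=2: (0.184/0.184) × 483 = 483.0000
  x=3: (0.073/0.184) × 509 = 201.9402
  x=4: (0.039/0.184) × 475 = 100.6793
Sum = 483.0000 + 201.9402 + 100.6793 = 785.6196

785.62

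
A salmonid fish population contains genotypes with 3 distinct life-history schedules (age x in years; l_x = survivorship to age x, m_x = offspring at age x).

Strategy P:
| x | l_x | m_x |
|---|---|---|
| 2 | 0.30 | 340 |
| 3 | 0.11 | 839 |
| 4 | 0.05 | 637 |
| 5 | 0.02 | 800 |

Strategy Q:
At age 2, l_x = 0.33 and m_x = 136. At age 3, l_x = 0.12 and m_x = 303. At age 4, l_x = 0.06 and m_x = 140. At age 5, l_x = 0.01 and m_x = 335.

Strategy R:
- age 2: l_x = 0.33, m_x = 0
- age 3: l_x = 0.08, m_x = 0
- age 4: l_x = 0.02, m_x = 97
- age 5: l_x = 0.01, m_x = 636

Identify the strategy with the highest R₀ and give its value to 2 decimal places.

Strategy P: R₀ = 0.30×340 + 0.11×839 + 0.05×637 + 0.02×800 = 242.1400
Strategy Q: R₀ = 0.33×136 + 0.12×303 + 0.06×140 + 0.01×335 = 92.9900
Strategy R: R₀ = 0.33×0 + 0.08×0 + 0.02×97 + 0.01×636 = 8.3000
Highest R₀: strategy P with 242.1400.

242.14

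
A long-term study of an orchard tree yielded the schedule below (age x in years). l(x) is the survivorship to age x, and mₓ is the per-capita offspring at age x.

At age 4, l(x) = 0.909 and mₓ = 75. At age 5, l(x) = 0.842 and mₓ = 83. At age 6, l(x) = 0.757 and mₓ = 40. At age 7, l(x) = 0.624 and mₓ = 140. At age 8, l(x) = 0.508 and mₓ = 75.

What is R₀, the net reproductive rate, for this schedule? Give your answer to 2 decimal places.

293.80

R₀ = Σ l(x) mₓ:
  age 4: 0.909 × 75 = 68.1750
  age 5: 0.842 × 83 = 69.8860
  age 6: 0.757 × 40 = 30.2800
  age 7: 0.624 × 140 = 87.3600
  age 8: 0.508 × 75 = 38.1000
R₀ = 68.1750 + 69.8860 + 30.2800 + 87.3600 + 38.1000 = 293.8010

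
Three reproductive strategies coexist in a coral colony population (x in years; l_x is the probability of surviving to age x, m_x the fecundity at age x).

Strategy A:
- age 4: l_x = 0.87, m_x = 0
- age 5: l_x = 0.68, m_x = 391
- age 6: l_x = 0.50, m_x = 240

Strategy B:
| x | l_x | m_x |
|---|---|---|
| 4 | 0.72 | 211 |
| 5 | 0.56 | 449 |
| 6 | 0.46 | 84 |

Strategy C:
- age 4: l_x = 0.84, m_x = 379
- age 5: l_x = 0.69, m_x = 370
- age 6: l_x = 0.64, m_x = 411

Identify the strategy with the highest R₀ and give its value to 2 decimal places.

836.70

Strategy A: R₀ = 0.87×0 + 0.68×391 + 0.50×240 = 385.8800
Strategy B: R₀ = 0.72×211 + 0.56×449 + 0.46×84 = 442.0000
Strategy C: R₀ = 0.84×379 + 0.69×370 + 0.64×411 = 836.7000
Highest R₀: strategy C with 836.7000.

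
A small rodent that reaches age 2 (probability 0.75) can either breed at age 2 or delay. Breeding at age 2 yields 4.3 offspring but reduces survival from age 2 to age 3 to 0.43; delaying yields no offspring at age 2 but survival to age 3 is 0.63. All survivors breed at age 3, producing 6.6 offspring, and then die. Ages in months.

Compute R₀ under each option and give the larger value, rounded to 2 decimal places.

breed at age 2: R₀ = 0.75 × (4.3 + 0.43 × 6.6) = 0.75 × 7.1380 = 5.3535
delay to age 3: R₀ = 0.75 × (0.63 × 6.6) = 0.75 × 4.1580 = 3.1185
Higher: breed at age 2 (5.3535).

5.35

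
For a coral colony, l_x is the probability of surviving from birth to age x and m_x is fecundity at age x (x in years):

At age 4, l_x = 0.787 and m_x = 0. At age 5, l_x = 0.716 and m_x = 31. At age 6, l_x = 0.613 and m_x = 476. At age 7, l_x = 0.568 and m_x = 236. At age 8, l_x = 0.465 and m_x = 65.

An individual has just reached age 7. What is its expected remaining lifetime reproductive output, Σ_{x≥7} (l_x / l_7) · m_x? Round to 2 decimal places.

l_7 = 0.568. Conditional survival from age 7 to x is l_x / l_7.
  x=7: (0.568/0.568) × 236 = 236.0000
  x=8: (0.465/0.568) × 65 = 53.2130
Sum = 236.0000 + 53.2130 = 289.2130

289.21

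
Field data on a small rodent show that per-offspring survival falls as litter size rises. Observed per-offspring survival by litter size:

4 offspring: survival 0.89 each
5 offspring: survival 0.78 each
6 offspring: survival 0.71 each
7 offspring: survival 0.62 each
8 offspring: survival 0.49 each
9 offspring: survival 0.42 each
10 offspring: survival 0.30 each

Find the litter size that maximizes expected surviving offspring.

Expected surviving offspring = c × s(c):
  c=4: 4 × 0.89 = 3.560
  c=5: 5 × 0.78 = 3.900
  c=6: 6 × 0.71 = 4.260
  c=7: 7 × 0.62 = 4.340
  c=8: 8 × 0.49 = 3.920
  c=9: 9 × 0.42 = 3.780
  c=10: 10 × 0.30 = 3.000
Maximum at c = 7 (4.340 surviving offspring).

7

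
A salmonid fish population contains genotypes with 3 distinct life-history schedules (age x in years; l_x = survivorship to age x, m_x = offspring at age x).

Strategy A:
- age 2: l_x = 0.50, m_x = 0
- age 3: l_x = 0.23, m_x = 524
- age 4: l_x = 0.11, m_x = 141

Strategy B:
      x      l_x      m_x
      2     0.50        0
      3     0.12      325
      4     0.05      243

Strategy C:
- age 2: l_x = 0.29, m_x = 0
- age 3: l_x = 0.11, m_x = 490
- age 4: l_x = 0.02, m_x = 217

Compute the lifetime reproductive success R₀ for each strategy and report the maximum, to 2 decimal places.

136.03

Strategy A: R₀ = 0.50×0 + 0.23×524 + 0.11×141 = 136.0300
Strategy B: R₀ = 0.50×0 + 0.12×325 + 0.05×243 = 51.1500
Strategy C: R₀ = 0.29×0 + 0.11×490 + 0.02×217 = 58.2400
Highest R₀: strategy A with 136.0300.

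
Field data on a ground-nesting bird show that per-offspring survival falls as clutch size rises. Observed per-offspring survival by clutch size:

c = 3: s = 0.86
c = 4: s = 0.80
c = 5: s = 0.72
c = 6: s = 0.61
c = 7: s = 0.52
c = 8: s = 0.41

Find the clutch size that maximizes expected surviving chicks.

6

Expected surviving chicks = c × s(c):
  c=3: 3 × 0.86 = 2.580
  c=4: 4 × 0.80 = 3.200
  c=5: 5 × 0.72 = 3.600
  c=6: 6 × 0.61 = 3.660
  c=7: 7 × 0.52 = 3.640
  c=8: 8 × 0.41 = 3.280
Maximum at c = 6 (3.660 surviving chicks).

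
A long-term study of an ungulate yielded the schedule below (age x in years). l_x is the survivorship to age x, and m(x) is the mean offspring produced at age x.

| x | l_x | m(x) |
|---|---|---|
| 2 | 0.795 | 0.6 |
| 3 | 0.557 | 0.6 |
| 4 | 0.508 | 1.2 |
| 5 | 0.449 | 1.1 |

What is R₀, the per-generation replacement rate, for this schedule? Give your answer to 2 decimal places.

1.91

R₀ = Σ l_x m(x):
  age 2: 0.795 × 0.6 = 0.4770
  age 3: 0.557 × 0.6 = 0.3342
  age 4: 0.508 × 1.2 = 0.6096
  age 5: 0.449 × 1.1 = 0.4939
R₀ = 0.4770 + 0.3342 + 0.6096 + 0.4939 = 1.9147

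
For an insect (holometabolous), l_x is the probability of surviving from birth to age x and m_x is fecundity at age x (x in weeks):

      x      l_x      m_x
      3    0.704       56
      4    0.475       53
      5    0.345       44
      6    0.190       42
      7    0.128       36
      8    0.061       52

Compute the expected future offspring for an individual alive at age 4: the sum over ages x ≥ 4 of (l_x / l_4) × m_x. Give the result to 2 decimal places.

118.14

l_4 = 0.475. Conditional survival from age 4 to x is l_x / l_4.
  x=4: (0.475/0.475) × 53 = 53.0000
  x=5: (0.345/0.475) × 44 = 31.9579
  x=6: (0.190/0.475) × 42 = 16.8000
  x=7: (0.128/0.475) × 36 = 9.7011
  x=8: (0.061/0.475) × 52 = 6.6779
Sum = 53.0000 + 31.9579 + 16.8000 + 9.7011 + 6.6779 = 118.1368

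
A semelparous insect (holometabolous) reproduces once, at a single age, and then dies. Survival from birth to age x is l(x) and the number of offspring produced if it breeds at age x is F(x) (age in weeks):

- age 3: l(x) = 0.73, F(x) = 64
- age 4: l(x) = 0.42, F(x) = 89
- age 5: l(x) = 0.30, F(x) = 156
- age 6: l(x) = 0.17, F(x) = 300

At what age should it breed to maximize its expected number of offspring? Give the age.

Expected offspring if breeding at age x = l(x) × F(x):
  age 3: 0.73 × 64 = 46.720
  age 4: 0.42 × 89 = 37.380
  age 5: 0.30 × 156 = 46.800
  age 6: 0.17 × 300 = 51.000
Maximum at age 6 (51.000).

6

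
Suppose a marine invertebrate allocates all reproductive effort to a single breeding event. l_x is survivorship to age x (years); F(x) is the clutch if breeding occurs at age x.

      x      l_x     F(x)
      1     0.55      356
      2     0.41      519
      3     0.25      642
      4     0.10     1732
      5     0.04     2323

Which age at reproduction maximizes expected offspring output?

2

Expected offspring if breeding at age x = l_x × F(x):
  age 1: 0.55 × 356 = 195.800
  age 2: 0.41 × 519 = 212.790
  age 3: 0.25 × 642 = 160.500
  age 4: 0.10 × 1732 = 173.200
  age 5: 0.04 × 2323 = 92.920
Maximum at age 2 (212.790).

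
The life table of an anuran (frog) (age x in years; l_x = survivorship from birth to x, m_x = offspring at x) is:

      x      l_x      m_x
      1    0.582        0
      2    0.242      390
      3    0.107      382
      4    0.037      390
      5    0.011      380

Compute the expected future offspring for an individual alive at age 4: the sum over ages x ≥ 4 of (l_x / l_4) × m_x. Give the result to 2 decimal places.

502.97

l_4 = 0.037. Conditional survival from age 4 to x is l_x / l_4.
  x=4: (0.037/0.037) × 390 = 390.0000
  x=5: (0.011/0.037) × 380 = 112.9730
Sum = 390.0000 + 112.9730 = 502.9730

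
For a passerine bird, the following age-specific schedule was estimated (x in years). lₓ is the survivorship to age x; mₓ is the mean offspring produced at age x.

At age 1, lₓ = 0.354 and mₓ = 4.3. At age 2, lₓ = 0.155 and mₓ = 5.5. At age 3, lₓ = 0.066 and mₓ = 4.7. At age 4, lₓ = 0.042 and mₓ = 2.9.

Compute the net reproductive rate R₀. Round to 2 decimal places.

2.81

R₀ = Σ lₓ mₓ:
  age 1: 0.354 × 4.3 = 1.5222
  age 2: 0.155 × 5.5 = 0.8525
  age 3: 0.066 × 4.7 = 0.3102
  age 4: 0.042 × 2.9 = 0.1218
R₀ = 1.5222 + 0.8525 + 0.3102 + 0.1218 = 2.8067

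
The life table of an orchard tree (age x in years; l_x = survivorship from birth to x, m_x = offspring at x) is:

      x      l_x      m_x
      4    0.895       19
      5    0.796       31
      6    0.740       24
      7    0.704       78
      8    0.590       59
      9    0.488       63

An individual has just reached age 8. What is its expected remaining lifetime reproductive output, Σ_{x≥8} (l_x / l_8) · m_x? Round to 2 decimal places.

l_8 = 0.590. Conditional survival from age 8 to x is l_x / l_8.
  x=8: (0.590/0.590) × 59 = 59.0000
  x=9: (0.488/0.590) × 63 = 52.1085
Sum = 59.0000 + 52.1085 = 111.1085

111.11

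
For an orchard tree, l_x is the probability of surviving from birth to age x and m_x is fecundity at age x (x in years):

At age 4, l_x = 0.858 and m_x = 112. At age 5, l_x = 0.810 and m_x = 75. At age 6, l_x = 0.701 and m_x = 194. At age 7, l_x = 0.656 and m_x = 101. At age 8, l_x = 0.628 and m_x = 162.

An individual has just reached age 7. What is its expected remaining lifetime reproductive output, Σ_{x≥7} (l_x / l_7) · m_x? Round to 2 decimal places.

256.09

l_7 = 0.656. Conditional survival from age 7 to x is l_x / l_7.
  x=7: (0.656/0.656) × 101 = 101.0000
  x=8: (0.628/0.656) × 162 = 155.0854
Sum = 101.0000 + 155.0854 = 256.0854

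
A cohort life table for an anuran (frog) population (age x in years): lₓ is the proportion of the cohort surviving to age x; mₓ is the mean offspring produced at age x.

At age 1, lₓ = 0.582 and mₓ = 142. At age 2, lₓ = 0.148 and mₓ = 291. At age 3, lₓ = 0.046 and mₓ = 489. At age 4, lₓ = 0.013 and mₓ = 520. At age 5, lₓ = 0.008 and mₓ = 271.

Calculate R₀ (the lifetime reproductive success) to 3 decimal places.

157.134

R₀ = Σ lₓ mₓ:
  age 1: 0.582 × 142 = 82.6440
  age 2: 0.148 × 291 = 43.0680
  age 3: 0.046 × 489 = 22.4940
  age 4: 0.013 × 520 = 6.7600
  age 5: 0.008 × 271 = 2.1680
R₀ = 82.6440 + 43.0680 + 22.4940 + 6.7600 + 2.1680 = 157.1340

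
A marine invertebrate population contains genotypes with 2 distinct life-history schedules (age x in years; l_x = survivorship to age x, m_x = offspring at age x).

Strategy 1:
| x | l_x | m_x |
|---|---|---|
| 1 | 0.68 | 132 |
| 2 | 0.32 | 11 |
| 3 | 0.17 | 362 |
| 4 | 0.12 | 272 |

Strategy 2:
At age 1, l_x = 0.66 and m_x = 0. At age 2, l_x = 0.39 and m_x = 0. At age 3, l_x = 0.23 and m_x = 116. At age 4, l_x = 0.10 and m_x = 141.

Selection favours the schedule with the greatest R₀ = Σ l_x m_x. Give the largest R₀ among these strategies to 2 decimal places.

187.46

Strategy 1: R₀ = 0.68×132 + 0.32×11 + 0.17×362 + 0.12×272 = 187.4600
Strategy 2: R₀ = 0.66×0 + 0.39×0 + 0.23×116 + 0.10×141 = 40.7800
Highest R₀: strategy 1 with 187.4600.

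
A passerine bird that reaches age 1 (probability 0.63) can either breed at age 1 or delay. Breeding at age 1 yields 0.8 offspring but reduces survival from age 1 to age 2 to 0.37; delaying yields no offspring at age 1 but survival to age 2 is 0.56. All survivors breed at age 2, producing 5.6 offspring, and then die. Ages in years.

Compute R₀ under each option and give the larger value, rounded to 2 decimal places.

breed at age 1: R₀ = 0.63 × (0.8 + 0.37 × 5.6) = 0.63 × 2.8720 = 1.8094
delay to age 2: R₀ = 0.63 × (0.56 × 5.6) = 0.63 × 3.1360 = 1.9757
Higher: delay to age 2 (1.9757).

1.98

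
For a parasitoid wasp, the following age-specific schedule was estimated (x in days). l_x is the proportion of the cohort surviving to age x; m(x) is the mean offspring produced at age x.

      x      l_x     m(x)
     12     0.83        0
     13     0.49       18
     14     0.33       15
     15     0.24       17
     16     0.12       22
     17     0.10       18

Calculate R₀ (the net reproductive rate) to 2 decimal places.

22.29

R₀ = Σ l_x m(x):
  age 12: 0.83 × 0 = 0.0000
  age 13: 0.49 × 18 = 8.8200
  age 14: 0.33 × 15 = 4.9500
  age 15: 0.24 × 17 = 4.0800
  age 16: 0.12 × 22 = 2.6400
  age 17: 0.10 × 18 = 1.8000
R₀ = 0.0000 + 8.8200 + 4.9500 + 4.0800 + 2.6400 + 1.8000 = 22.2900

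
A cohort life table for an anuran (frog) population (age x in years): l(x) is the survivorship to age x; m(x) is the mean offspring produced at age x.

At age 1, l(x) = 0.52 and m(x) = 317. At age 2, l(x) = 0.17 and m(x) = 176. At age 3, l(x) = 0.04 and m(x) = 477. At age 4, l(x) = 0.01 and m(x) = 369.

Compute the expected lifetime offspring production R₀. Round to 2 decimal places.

R₀ = Σ l(x) m(x):
  age 1: 0.52 × 317 = 164.8400
  age 2: 0.17 × 176 = 29.9200
  age 3: 0.04 × 477 = 19.0800
  age 4: 0.01 × 369 = 3.6900
R₀ = 164.8400 + 29.9200 + 19.0800 + 3.6900 = 217.5300

217.53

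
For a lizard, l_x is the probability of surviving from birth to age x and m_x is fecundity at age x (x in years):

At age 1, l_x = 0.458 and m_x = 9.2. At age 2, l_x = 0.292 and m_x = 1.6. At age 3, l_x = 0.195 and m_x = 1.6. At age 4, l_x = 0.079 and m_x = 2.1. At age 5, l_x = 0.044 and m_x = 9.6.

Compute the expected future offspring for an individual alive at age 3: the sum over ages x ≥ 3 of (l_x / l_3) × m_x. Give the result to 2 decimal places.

l_3 = 0.195. Conditional survival from age 3 to x is l_x / l_3.
  x=3: (0.195/0.195) × 1.6 = 1.6000
  x=4: (0.079/0.195) × 2.1 = 0.8508
  x=5: (0.044/0.195) × 9.6 = 2.1662
Sum = 1.6000 + 0.8508 + 2.1662 = 4.6169

4.62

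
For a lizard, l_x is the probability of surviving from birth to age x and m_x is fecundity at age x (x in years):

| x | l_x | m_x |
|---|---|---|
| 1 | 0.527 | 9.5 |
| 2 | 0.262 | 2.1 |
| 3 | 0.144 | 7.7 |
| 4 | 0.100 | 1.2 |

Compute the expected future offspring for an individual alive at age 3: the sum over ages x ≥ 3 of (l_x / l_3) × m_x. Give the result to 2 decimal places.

l_3 = 0.144. Conditional survival from age 3 to x is l_x / l_3.
  x=3: (0.144/0.144) × 7.7 = 7.7000
  x=4: (0.100/0.144) × 1.2 = 0.8333
Sum = 7.7000 + 0.8333 = 8.5333

8.53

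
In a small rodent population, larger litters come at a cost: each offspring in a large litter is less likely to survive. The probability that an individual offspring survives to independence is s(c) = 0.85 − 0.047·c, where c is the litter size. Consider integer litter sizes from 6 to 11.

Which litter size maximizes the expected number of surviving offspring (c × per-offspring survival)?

9

Expected surviving offspring = c × s(c):
  c=6: 6 × 0.568 = 3.408
  c=7: 7 × 0.521 = 3.647
  c=8: 8 × 0.474 = 3.792
  c=9: 9 × 0.427 = 3.843
  c=10: 10 × 0.380 = 3.800
  c=11: 11 × 0.333 = 3.663
Maximum at c = 9 (3.843 surviving offspring).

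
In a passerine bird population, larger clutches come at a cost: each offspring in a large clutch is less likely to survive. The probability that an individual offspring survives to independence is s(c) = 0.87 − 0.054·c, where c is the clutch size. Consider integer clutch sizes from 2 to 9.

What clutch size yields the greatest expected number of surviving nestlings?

8

Expected surviving nestlings = c × s(c):
  c=2: 2 × 0.762 = 1.524
  c=3: 3 × 0.708 = 2.124
  c=4: 4 × 0.654 = 2.616
  c=5: 5 × 0.600 = 3.000
  c=6: 6 × 0.546 = 3.276
  c=7: 7 × 0.492 = 3.444
  c=8: 8 × 0.438 = 3.504
  c=9: 9 × 0.384 = 3.456
Maximum at c = 8 (3.504 surviving nestlings).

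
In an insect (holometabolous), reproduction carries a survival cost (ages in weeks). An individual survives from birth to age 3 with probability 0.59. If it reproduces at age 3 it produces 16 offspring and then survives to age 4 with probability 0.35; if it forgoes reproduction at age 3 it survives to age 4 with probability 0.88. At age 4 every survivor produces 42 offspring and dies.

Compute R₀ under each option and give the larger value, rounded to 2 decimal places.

21.81

breed at age 3: R₀ = 0.59 × (16 + 0.35 × 42) = 0.59 × 30.7000 = 18.1130
delay to age 4: R₀ = 0.59 × (0.88 × 42) = 0.59 × 36.9600 = 21.8064
Higher: delay to age 4 (21.8064).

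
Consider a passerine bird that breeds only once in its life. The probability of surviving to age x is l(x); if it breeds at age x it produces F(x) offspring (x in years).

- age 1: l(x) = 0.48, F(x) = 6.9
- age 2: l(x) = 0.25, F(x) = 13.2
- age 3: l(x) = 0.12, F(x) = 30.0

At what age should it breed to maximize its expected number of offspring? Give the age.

Expected offspring if breeding at age x = l(x) × F(x):
  age 1: 0.48 × 6.9 = 3.312
  age 2: 0.25 × 13.2 = 3.300
  age 3: 0.12 × 30.0 = 3.600
Maximum at age 3 (3.600).

3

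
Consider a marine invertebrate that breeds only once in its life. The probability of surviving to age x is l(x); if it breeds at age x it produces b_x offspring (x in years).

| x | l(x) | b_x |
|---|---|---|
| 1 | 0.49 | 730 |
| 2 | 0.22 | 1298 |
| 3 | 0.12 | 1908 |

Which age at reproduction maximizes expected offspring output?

Expected offspring if breeding at age x = l(x) × b_x:
  age 1: 0.49 × 730 = 357.700
  age 2: 0.22 × 1298 = 285.560
  age 3: 0.12 × 1908 = 228.960
Maximum at age 1 (357.700).

1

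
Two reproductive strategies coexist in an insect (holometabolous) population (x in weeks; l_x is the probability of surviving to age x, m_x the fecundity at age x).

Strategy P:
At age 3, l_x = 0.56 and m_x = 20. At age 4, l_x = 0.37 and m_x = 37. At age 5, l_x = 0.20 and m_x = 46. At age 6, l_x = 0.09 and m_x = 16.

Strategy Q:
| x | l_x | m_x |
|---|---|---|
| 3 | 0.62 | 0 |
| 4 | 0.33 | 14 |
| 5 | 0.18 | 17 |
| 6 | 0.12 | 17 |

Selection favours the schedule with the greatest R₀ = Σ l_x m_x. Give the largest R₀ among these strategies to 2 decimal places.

35.53

Strategy P: R₀ = 0.56×20 + 0.37×37 + 0.20×46 + 0.09×16 = 35.5300
Strategy Q: R₀ = 0.62×0 + 0.33×14 + 0.18×17 + 0.12×17 = 9.7200
Highest R₀: strategy P with 35.5300.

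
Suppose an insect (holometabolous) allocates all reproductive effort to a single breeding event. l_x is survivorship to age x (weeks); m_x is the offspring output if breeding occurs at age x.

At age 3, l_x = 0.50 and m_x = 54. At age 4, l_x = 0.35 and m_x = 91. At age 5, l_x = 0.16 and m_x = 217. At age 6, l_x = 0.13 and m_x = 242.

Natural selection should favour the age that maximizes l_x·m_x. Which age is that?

Expected offspring if breeding at age x = l_x × m_x:
  age 3: 0.50 × 54 = 27.000
  age 4: 0.35 × 91 = 31.850
  age 5: 0.16 × 217 = 34.720
  age 6: 0.13 × 242 = 31.460
Maximum at age 5 (34.720).

5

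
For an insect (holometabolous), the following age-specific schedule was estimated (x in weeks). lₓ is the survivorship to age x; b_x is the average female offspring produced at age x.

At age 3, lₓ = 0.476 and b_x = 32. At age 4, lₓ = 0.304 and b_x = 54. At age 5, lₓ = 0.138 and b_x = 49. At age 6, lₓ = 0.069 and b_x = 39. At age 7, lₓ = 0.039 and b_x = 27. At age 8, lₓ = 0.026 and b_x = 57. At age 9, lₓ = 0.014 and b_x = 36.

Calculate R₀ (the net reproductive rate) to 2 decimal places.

44.14

R₀ = Σ lₓ b_x:
  age 3: 0.476 × 32 = 15.2320
  age 4: 0.304 × 54 = 16.4160
  age 5: 0.138 × 49 = 6.7620
  age 6: 0.069 × 39 = 2.6910
  age 7: 0.039 × 27 = 1.0530
  age 8: 0.026 × 57 = 1.4820
  age 9: 0.014 × 36 = 0.5040
R₀ = 15.2320 + 16.4160 + 6.7620 + 2.6910 + 1.0530 + 1.4820 + 0.5040 = 44.1400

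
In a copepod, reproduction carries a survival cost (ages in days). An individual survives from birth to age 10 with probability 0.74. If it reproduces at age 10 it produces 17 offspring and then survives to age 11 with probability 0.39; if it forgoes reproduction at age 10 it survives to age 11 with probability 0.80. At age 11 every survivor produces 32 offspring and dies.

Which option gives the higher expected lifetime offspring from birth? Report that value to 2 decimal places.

21.82

breed at age 10: R₀ = 0.74 × (17 + 0.39 × 32) = 0.74 × 29.4800 = 21.8152
delay to age 11: R₀ = 0.74 × (0.80 × 32) = 0.74 × 25.6000 = 18.9440
Higher: breed at age 10 (21.8152).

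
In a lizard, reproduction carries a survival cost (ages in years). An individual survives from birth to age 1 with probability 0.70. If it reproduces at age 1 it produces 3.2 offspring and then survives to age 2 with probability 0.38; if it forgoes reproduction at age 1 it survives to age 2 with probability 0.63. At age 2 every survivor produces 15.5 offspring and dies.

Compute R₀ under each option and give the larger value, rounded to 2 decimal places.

6.84

breed at age 1: R₀ = 0.70 × (3.2 + 0.38 × 15.5) = 0.70 × 9.0900 = 6.3630
delay to age 2: R₀ = 0.70 × (0.63 × 15.5) = 0.70 × 9.7650 = 6.8355
Higher: delay to age 2 (6.8355).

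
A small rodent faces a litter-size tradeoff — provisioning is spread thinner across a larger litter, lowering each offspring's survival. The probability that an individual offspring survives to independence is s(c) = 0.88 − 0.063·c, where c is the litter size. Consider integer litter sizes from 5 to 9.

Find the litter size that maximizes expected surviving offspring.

7

Expected surviving offspring = c × s(c):
  c=5: 5 × 0.565 = 2.825
  c=6: 6 × 0.502 = 3.012
  c=7: 7 × 0.439 = 3.073
  c=8: 8 × 0.376 = 3.008
  c=9: 9 × 0.313 = 2.817
Maximum at c = 7 (3.073 surviving offspring).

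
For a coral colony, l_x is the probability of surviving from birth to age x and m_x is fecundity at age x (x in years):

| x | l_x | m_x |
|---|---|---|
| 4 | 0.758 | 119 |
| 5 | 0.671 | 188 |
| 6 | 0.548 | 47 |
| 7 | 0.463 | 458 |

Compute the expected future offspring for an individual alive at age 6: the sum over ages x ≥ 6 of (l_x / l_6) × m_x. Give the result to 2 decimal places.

l_6 = 0.548. Conditional survival from age 6 to x is l_x / l_6.
  x=6: (0.548/0.548) × 47 = 47.0000
  x=7: (0.463/0.548) × 458 = 386.9599
Sum = 47.0000 + 386.9599 = 433.9599

433.96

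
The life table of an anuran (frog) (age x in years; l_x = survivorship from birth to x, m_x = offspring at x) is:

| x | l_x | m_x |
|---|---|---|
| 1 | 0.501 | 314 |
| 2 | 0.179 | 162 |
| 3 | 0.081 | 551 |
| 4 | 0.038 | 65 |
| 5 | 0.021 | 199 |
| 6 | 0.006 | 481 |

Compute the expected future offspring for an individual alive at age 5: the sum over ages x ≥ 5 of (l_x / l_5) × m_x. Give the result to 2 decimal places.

l_5 = 0.021. Conditional survival from age 5 to x is l_x / l_5.
  x=5: (0.021/0.021) × 199 = 199.0000
  x=6: (0.006/0.021) × 481 = 137.4286
Sum = 199.0000 + 137.4286 = 336.4286

336.43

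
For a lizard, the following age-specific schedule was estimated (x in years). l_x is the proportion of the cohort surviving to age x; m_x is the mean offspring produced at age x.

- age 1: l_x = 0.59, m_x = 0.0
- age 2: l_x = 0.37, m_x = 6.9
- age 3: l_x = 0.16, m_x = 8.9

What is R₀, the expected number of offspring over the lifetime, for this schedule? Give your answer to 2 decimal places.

R₀ = Σ l_x m_x:
  age 1: 0.59 × 0.0 = 0.0000
  age 2: 0.37 × 6.9 = 2.5530
  age 3: 0.16 × 8.9 = 1.4240
R₀ = 0.0000 + 2.5530 + 1.4240 = 3.9770

3.98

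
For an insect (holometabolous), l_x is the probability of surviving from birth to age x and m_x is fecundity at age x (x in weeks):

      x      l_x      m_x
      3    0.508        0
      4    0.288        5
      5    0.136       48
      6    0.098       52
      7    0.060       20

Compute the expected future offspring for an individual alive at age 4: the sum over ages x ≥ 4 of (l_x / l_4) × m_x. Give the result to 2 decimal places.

l_4 = 0.288. Conditional survival from age 4 to x is l_x / l_4.
  x=4: (0.288/0.288) × 5 = 5.0000
  x=5: (0.136/0.288) × 48 = 22.6667
  x=6: (0.098/0.288) × 52 = 17.6944
  x=7: (0.060/0.288) × 20 = 4.1667
Sum = 5.0000 + 22.6667 + 17.6944 + 4.1667 = 49.5278

49.53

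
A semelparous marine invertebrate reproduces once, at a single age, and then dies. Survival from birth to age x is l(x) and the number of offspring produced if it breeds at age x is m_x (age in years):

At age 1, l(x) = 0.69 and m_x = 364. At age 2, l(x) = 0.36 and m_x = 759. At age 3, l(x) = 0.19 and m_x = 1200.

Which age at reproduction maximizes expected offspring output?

2

Expected offspring if breeding at age x = l(x) × m_x:
  age 1: 0.69 × 364 = 251.160
  age 2: 0.36 × 759 = 273.240
  age 3: 0.19 × 1200 = 228.000
Maximum at age 2 (273.240).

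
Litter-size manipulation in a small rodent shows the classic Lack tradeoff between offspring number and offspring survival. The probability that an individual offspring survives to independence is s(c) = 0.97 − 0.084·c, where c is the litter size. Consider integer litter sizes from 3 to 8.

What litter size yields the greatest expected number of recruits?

Expected recruits = c × s(c):
  c=3: 3 × 0.718 = 2.154
  c=4: 4 × 0.634 = 2.536
  c=5: 5 × 0.550 = 2.750
  c=6: 6 × 0.466 = 2.796
  c=7: 7 × 0.382 = 2.674
  c=8: 8 × 0.298 = 2.384
Maximum at c = 6 (2.796 recruits).

6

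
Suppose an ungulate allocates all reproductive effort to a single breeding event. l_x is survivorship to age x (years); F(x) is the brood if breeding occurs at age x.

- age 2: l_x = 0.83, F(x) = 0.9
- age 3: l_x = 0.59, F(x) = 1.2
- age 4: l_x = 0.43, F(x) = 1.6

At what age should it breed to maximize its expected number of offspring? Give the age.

Expected offspring if breeding at age x = l_x × F(x):
  age 2: 0.83 × 0.9 = 0.747
  age 3: 0.59 × 1.2 = 0.708
  age 4: 0.43 × 1.6 = 0.688
Maximum at age 2 (0.747).

2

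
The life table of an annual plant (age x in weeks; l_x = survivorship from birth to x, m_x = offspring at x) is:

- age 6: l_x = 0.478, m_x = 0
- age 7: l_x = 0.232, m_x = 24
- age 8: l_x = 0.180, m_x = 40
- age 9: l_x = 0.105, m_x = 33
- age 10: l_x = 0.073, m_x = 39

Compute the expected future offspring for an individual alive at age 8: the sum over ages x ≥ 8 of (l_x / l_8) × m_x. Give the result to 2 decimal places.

l_8 = 0.180. Conditional survival from age 8 to x is l_x / l_8.
  x=8: (0.180/0.180) × 40 = 40.0000
  x=9: (0.105/0.180) × 33 = 19.2500
  x=10: (0.073/0.180) × 39 = 15.8167
Sum = 40.0000 + 19.2500 + 15.8167 = 75.0667

75.07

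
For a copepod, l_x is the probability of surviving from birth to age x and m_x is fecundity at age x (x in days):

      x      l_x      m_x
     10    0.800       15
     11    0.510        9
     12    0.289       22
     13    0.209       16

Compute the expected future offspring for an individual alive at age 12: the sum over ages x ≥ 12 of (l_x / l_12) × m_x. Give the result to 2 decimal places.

33.57

l_12 = 0.289. Conditional survival from age 12 to x is l_x / l_12.
  x=12: (0.289/0.289) × 22 = 22.0000
  x=13: (0.209/0.289) × 16 = 11.5709
Sum = 22.0000 + 11.5709 = 33.5709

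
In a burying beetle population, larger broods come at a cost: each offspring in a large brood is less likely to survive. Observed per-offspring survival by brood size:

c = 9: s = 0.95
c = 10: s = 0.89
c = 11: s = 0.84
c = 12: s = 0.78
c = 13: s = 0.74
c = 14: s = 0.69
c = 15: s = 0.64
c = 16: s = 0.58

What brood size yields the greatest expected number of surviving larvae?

Expected surviving larvae = c × s(c):
  c=9: 9 × 0.95 = 8.550
  c=10: 10 × 0.89 = 8.900
  c=11: 11 × 0.84 = 9.240
  c=12: 12 × 0.78 = 9.360
  c=13: 13 × 0.74 = 9.620
  c=14: 14 × 0.69 = 9.660
  c=15: 15 × 0.64 = 9.600
  c=16: 16 × 0.58 = 9.280
Maximum at c = 14 (9.660 surviving larvae).

14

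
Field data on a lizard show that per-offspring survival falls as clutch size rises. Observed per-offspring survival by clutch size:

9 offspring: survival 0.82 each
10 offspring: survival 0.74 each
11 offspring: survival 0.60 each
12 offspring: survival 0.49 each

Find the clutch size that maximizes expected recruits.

10

Expected recruits = c × s(c):
  c=9: 9 × 0.82 = 7.380
  c=10: 10 × 0.74 = 7.400
  c=11: 11 × 0.60 = 6.600
  c=12: 12 × 0.49 = 5.880
Maximum at c = 10 (7.400 recruits).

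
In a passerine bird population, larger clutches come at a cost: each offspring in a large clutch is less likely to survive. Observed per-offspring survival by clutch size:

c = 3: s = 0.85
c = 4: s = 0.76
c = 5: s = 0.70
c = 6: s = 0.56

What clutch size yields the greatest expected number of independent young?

Expected independent young = c × s(c):
  c=3: 3 × 0.85 = 2.550
  c=4: 4 × 0.76 = 3.040
  c=5: 5 × 0.70 = 3.500
  c=6: 6 × 0.56 = 3.360
Maximum at c = 5 (3.500 independent young).

5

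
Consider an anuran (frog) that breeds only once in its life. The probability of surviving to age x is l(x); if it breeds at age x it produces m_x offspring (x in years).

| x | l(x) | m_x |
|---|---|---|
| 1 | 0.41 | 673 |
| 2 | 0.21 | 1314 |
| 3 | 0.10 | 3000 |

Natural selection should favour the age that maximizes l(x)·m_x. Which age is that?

3

Expected offspring if breeding at age x = l(x) × m_x:
  age 1: 0.41 × 673 = 275.930
  age 2: 0.21 × 1314 = 275.940
  age 3: 0.10 × 3000 = 300.000
Maximum at age 3 (300.000).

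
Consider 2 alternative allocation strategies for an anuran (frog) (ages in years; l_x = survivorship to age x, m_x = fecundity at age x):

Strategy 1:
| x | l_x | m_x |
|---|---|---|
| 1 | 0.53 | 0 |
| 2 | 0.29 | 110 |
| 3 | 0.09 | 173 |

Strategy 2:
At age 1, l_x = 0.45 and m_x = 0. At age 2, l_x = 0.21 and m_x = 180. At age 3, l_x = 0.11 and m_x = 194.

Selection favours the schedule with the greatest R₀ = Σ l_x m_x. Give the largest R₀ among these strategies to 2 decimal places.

Strategy 1: R₀ = 0.53×0 + 0.29×110 + 0.09×173 = 47.4700
Strategy 2: R₀ = 0.45×0 + 0.21×180 + 0.11×194 = 59.1400
Highest R₀: strategy 2 with 59.1400.

59.14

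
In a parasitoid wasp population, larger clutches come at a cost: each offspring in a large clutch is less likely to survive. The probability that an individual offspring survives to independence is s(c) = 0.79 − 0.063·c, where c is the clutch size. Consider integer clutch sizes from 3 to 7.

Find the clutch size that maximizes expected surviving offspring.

6

Expected surviving offspring = c × s(c):
  c=3: 3 × 0.601 = 1.803
  c=4: 4 × 0.538 = 2.152
  c=5: 5 × 0.475 = 2.375
  c=6: 6 × 0.412 = 2.472
  c=7: 7 × 0.349 = 2.443
Maximum at c = 6 (2.472 surviving offspring).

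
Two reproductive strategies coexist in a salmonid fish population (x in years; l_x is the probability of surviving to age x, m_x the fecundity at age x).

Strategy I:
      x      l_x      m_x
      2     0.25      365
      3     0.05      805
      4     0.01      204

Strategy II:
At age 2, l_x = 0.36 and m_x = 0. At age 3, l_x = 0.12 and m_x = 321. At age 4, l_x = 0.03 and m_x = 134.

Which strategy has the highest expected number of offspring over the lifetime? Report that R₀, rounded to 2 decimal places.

Strategy I: R₀ = 0.25×365 + 0.05×805 + 0.01×204 = 133.5400
Strategy II: R₀ = 0.36×0 + 0.12×321 + 0.03×134 = 42.5400
Highest R₀: strategy I with 133.5400.

133.54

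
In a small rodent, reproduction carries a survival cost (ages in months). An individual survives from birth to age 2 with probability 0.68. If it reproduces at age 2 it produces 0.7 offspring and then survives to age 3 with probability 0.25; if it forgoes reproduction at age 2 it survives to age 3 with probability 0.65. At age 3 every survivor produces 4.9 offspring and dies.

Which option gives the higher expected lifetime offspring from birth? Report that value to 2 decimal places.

breed at age 2: R₀ = 0.68 × (0.7 + 0.25 × 4.9) = 0.68 × 1.9250 = 1.3090
delay to age 3: R₀ = 0.68 × (0.65 × 4.9) = 0.68 × 3.1850 = 2.1658
Higher: delay to age 3 (2.1658).

2.17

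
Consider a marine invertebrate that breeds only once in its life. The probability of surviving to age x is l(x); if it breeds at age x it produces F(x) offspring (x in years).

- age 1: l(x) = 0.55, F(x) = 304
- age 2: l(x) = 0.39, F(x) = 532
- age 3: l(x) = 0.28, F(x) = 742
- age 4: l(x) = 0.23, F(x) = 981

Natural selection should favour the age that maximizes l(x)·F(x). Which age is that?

4

Expected offspring if breeding at age x = l(x) × F(x):
  age 1: 0.55 × 304 = 167.200
  age 2: 0.39 × 532 = 207.480
  age 3: 0.28 × 742 = 207.760
  age 4: 0.23 × 981 = 225.630
Maximum at age 4 (225.630).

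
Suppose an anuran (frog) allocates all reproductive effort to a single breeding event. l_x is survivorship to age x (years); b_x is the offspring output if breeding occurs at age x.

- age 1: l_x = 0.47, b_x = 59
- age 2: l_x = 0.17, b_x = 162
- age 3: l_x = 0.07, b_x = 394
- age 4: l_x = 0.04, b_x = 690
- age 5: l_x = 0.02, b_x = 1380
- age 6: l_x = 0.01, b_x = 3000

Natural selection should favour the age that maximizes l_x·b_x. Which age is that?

Expected offspring if breeding at age x = l_x × b_x:
  age 1: 0.47 × 59 = 27.730
  age 2: 0.17 × 162 = 27.540
  age 3: 0.07 × 394 = 27.580
  age 4: 0.04 × 690 = 27.600
  age 5: 0.02 × 1380 = 27.600
  age 6: 0.01 × 3000 = 30.000
Maximum at age 6 (30.000).

6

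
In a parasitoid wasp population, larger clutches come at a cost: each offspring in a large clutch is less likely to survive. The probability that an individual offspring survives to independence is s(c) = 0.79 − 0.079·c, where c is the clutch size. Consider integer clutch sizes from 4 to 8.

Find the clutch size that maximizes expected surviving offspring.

5

Expected surviving offspring = c × s(c):
  c=4: 4 × 0.474 = 1.896
  c=5: 5 × 0.395 = 1.975
  c=6: 6 × 0.316 = 1.896
  c=7: 7 × 0.237 = 1.659
  c=8: 8 × 0.158 = 1.264
Maximum at c = 5 (1.975 surviving offspring).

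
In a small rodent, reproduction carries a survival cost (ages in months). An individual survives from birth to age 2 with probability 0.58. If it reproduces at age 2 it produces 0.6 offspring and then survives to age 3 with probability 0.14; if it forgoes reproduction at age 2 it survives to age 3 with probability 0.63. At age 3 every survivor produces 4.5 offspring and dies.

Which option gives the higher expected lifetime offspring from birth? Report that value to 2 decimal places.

1.64

breed at age 2: R₀ = 0.58 × (0.6 + 0.14 × 4.5) = 0.58 × 1.2300 = 0.7134
delay to age 3: R₀ = 0.58 × (0.63 × 4.5) = 0.58 × 2.8350 = 1.6443
Higher: delay to age 3 (1.6443).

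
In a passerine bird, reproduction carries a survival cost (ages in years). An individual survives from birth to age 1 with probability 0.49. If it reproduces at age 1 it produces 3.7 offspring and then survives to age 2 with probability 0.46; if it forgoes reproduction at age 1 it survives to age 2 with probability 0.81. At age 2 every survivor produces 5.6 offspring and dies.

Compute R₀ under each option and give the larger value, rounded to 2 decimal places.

breed at age 1: R₀ = 0.49 × (3.7 + 0.46 × 5.6) = 0.49 × 6.2760 = 3.0752
delay to age 2: R₀ = 0.49 × (0.81 × 5.6) = 0.49 × 4.5360 = 2.2226
Higher: breed at age 1 (3.0752).

3.08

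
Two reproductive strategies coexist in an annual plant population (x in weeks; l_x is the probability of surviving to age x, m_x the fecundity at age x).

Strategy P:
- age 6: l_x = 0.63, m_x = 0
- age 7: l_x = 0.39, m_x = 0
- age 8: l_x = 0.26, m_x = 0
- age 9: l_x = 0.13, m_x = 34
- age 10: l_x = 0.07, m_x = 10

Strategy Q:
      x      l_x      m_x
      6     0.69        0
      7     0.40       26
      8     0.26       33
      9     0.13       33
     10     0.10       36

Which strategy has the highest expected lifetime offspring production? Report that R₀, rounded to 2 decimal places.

Strategy P: R₀ = 0.63×0 + 0.39×0 + 0.26×0 + 0.13×34 + 0.07×10 = 5.1200
Strategy Q: R₀ = 0.69×0 + 0.40×26 + 0.26×33 + 0.13×33 + 0.10×36 = 26.8700
Highest R₀: strategy Q with 26.8700.

26.87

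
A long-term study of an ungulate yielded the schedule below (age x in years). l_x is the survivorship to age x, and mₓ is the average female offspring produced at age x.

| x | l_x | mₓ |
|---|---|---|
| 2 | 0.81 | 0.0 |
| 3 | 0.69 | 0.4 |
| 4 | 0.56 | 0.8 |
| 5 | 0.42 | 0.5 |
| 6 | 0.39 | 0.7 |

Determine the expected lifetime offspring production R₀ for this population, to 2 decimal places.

1.21

R₀ = Σ l_x mₓ:
  age 2: 0.81 × 0.0 = 0.0000
  age 3: 0.69 × 0.4 = 0.2760
  age 4: 0.56 × 0.8 = 0.4480
  age 5: 0.42 × 0.5 = 0.2100
  age 6: 0.39 × 0.7 = 0.2730
R₀ = 0.0000 + 0.2760 + 0.4480 + 0.2100 + 0.2730 = 1.2070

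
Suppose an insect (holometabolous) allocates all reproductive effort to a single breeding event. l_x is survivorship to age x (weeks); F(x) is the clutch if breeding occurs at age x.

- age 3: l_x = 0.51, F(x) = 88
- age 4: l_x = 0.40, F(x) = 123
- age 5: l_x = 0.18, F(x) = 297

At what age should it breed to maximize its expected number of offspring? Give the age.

5

Expected offspring if breeding at age x = l_x × F(x):
  age 3: 0.51 × 88 = 44.880
  age 4: 0.40 × 123 = 49.200
  age 5: 0.18 × 297 = 53.460
Maximum at age 5 (53.460).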